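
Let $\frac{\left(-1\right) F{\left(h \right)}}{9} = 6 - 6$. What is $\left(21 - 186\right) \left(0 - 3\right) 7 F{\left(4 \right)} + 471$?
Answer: $471$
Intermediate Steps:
$F{\left(h \right)} = 0$ ($F{\left(h \right)} = - 9 \left(6 - 6\right) = \left(-9\right) 0 = 0$)
$\left(21 - 186\right) \left(0 - 3\right) 7 F{\left(4 \right)} + 471 = \left(21 - 186\right) \left(0 - 3\right) 7 \cdot 0 + 471 = - 165 \left(-3\right) 7 \cdot 0 + 471 = - 165 \left(\left(-21\right) 0\right) + 471 = \left(-165\right) 0 + 471 = 0 + 471 = 471$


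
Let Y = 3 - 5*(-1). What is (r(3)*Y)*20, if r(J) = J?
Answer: 480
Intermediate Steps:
Y = 8 (Y = 3 + 5 = 8)
(r(3)*Y)*20 = (3*8)*20 = 24*20 = 480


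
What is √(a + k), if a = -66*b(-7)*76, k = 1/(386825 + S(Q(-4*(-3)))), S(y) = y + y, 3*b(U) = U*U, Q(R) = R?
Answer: 23*I*√23177129010551/386849 ≈ 286.23*I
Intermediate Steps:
b(U) = U²/3 (b(U) = (U*U)/3 = U²/3)
S(y) = 2*y
k = 1/386849 (k = 1/(386825 + 2*(-4*(-3))) = 1/(386825 + 2*12) = 1/(386825 + 24) = 1/386849 ≈ 2.5850e-6)
a = -81928 (a = -22*(-7)²*76 = -22*49*76 = -66*49/3*76 = -1078*76 = -81928)
√(a + k) = √(-81928 + 1/386849) = √(-31693764871/386849) = 23*I*√23177129010551/386849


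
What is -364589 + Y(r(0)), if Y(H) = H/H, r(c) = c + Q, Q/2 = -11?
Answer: -364588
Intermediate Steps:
Q = -22 (Q = 2*(-11) = -22)
r(c) = -22 + c (r(c) = c - 22 = -22 + c)
Y(H) = 1
-364589 + Y(r(0)) = -364589 + 1 = -364588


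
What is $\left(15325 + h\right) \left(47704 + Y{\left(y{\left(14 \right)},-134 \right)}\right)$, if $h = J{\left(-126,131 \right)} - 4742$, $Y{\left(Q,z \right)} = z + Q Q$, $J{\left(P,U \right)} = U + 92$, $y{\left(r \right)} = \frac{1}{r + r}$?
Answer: $\frac{201504242043}{392} \approx 5.1404 \cdot 10^{8}$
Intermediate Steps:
$y{\left(r \right)} = \frac{1}{2 r}$
$J{\left(P,U \right)} = 92 + U$
$Y{\left(Q,z \right)} = z + Q^{2}$
$h = -4519$ ($h = \left(92 + 131\right) - 4742 = 223 - 4742 = -4519$)
$\left(15325 + h\right) \left(47704 + Y{\left(y{\left(14 \right)},-134 \right)}\right) = \left(15325 - 4519\right) \left(47704 - \left(134 - \left(\frac{1}{2 \cdot 14}\right)^{2}\right)\right) = 10806 \left(47704 - \left(134 - \left(\frac{1}{2} \cdot \frac{1}{14}\right)^{2}\right)\right) = 10806 \left(47704 - \left(134 - \left(\frac{1}{28}\right)^{2}\right)\right) = 10806 \left(47704 + \left(-134 + \frac{1}{784}\right)\right) = 10806 \left(47704 - \frac{105055}{784}\right) = 10806 \cdot \frac{37294881}{784} = \frac{201504242043}{392}$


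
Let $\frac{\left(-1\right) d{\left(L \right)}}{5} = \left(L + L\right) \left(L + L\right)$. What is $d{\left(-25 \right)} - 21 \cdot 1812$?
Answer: $-50552$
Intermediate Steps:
$d{\left(L \right)} = - 20 L^{2}$ ($d{\left(L \right)} = - 5 \left(L + L\right) \left(L + L\right) = - 5 \cdot 2 L 2 L = - 5 \cdot 4 L^{2} = - 20 L^{2}$)
$d{\left(-25 \right)} - 21 \cdot 1812 = - 20 \left(-25\right)^{2} - 21 \cdot 1812 = \left(-20\right) 625 - 38052 = -12500 - 38052 = -50552$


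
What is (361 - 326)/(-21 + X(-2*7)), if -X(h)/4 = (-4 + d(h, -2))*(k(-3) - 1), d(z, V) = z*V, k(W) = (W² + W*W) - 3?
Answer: -1/39 ≈ -0.025641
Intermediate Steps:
k(W) = -3 + 2*W² (k(W) = (W² + W²) - 3 = 2*W² - 3 = -3 + 2*W²)
d(z, V) = V*z
X(h) = 224 + 112*h (X(h) = -4*(-4 - 2*h)*((-3 + 2*(-3)²) - 1) = -4*(-4 - 2*h)*((-3 + 2*9) - 1) = -4*(-4 - 2*h)*((-3 + 18) - 1) = -4*(-4 - 2*h)*(15 - 1) = -4*(-4 - 2*h)*14 = -4*(-56 - 28*h) = 224 + 112*h)
(361 - 326)/(-21 + X(-2*7)) = (361 - 326)/(-21 + (224 + 112*(-2*7))) = 35/(-21 + (224 + 112*(-14))) = 35/(-21 + (224 - 1568)) = 35/(-21 - 1344) = 35/(-1365) = 35*(-1/1365) = -1/39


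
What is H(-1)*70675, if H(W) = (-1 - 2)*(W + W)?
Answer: 424050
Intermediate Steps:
H(W) = -6*W
H(-1)*70675 = -6*(-1)*70675 = 6*70675 = 424050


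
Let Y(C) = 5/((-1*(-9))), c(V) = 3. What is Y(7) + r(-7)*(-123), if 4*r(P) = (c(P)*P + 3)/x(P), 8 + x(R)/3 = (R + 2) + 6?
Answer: -3251/126 ≈ -25.802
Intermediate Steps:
Y(C) = 5/9
x(R) = 3*R (x(R) = -24 + 3*((R + 2) + 6) = -24 + 3*((2 + R) + 6) = -24 + 3*(8 + R) = -24 + (24 + 3*R) = 3*R)
r(P) = (3 + 3*P)/(12*P) (r(P) = ((3*P + 3)/((3*P)))/4 = ((3 + 3*P)*(1/(3*P)))/4 = ((3 + 3*P)/(3*P))/4 = (3 + 3*P)/(12*P))
Y(7) + r(-7)*(-123) = 5/9 + ((¼)*(1 - 7)/(-7))*(-123) = 5/9 + ((¼)*(-⅐)*(-6))*(-123) = 5/9 + (3/14)*(-123) = 5/9 - 369/14 = -3251/126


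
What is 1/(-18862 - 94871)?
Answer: -1/113733 ≈ -8.7925e-6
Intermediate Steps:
1/(-18862 - 94871) = 1/(-113733) = -1/113733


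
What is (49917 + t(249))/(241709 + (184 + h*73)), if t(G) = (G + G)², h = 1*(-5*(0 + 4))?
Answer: 297921/240433 ≈ 1.2391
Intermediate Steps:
h = -20 (h = 1*(-5*4) = 1*(-20) = -20)
t(G) = 4*G² (t(G) = (2*G)² = 4*G²)
(49917 + t(249))/(241709 + (184 + h*73)) = (49917 + 4*249²)/(241709 + (184 - 20*73)) = (49917 + 4*62001)/(241709 + (184 - 1460)) = (49917 + 248004)/(241709 - 1276) = 297921/240433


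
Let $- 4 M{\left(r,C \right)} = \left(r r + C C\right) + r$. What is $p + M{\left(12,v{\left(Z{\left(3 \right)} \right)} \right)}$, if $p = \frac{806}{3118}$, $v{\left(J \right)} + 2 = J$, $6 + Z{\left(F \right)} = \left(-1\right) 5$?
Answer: $- \frac{505063}{6236} \approx -80.991$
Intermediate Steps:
$Z{\left(F \right)} = -11$ ($Z{\left(F \right)} = -6 - 5 = -11$)
$v{\left(J \right)} = -2 + J$
$M{\left(r,C \right)} = - \frac{r}{4} - \frac{C^{2}}{4} - \frac{r^{2}}{4}$ ($M{\left(r,C \right)} = - \frac{\left(r r + C C\right) + r}{4} = - \frac{\left(r^{2} + C^{2}\right) + r}{4} = - \frac{\left(C^{2} + r^{2}\right) + r}{4} = - \frac{r + C^{2} + r^{2}}{4} = - \frac{r}{4} - \frac{C^{2}}{4} - \frac{r^{2}}{4}$)
$p = \frac{403}{1559}$ ($p = 806 \cdot \frac{1}{3118} = \frac{403}{1559} \approx 0.2585$)
$p + M{\left(12,v{\left(Z{\left(3 \right)} \right)} \right)} = \frac{403}{1559} - \left(3 + 36 + \frac{\left(-2 - 11\right)^{2}}{4}\right) = \frac{403}{1559} - \left(39 + \frac{169}{4}\right) = \frac{403}{1559} - \frac{325}{4} = - \frac{505063}{6236}$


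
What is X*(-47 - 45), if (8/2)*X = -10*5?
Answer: 1150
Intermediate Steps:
X = -25/2 (X = (-10*5)/4 = (¼)*(-50) = -25/2 ≈ -12.500)
X*(-47 - 45) = -25*(-47 - 45)/2 = -25/2*(-92) = 1150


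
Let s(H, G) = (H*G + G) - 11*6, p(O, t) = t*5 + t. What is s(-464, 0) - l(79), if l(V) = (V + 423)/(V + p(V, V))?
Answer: -37000/553 ≈ -66.908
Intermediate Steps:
p(O, t) = 6*t (p(O, t) = 5*t + t = 6*t)
l(V) = (423 + V)/(7*V) (l(V) = (V + 423)/(V + 6*V) = (423 + V)/((7*V)) = (423 + V)*(1/(7*V)) = (423 + V)/(7*V))
s(H, G) = -66 + G + G*H (s(H, G) = (G*H + G) - 66 = (G + G*H) - 66 = -66 + G + G*H)
s(-464, 0) - l(79) = (-66 + 0 + 0*(-464)) - (423 + 79)/(7*79) = (-66 + 0 + 0) - 502/(7*79) = -66 - 1*502/553 = -66 - 502/553 = -37000/553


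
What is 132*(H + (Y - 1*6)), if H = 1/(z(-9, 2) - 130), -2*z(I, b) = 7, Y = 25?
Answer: 223124/89 ≈ 2507.0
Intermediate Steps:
z(I, b) = -7/2 (z(I, b) = -½*7 = -7/2)
H = -2/267 (H = 1/(-7/2 - 130) = 1/(-267/2) = -2/267 ≈ -0.0074906)
132*(H + (Y - 1*6)) = 132*(-2/267 + (25 - 1*6)) = 132*(-2/267 + (25 - 6)) = 132*(-2/267 + 19) = 132*(5071/267) = 223124/89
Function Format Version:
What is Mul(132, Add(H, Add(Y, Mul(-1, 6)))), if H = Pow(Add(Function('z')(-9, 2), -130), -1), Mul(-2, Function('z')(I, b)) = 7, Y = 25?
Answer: Rational(223124, 89) ≈ 2507.0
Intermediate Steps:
Function('z')(I, b) = Rational(-7, 2) (Function('z')(I, b) = Mul(Rational(-1, 2), 7) = Rational(-7, 2))
H = Rational(-2, 267) (H = Pow(Add(Rational(-7, 2), -130), -1) = Pow(Rational(-267, 2), -1) = Rational(-2, 267) ≈ -0.0074906)
Mul(132, Add(H, Add(Y, Mul(-1, 6)))) = Mul(132, Add(Rational(-2, 267), Add(25, Mul(-1, 6)))) = Mul(132, Add(Rational(-2, 267), Add(25, -6))) = Mul(132, Add(Rational(-2, 267), 19)) = Mul(132, Rational(5071, 267)) = Rational(223124, 89)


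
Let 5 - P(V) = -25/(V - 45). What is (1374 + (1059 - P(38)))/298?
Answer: 17021/2086 ≈ 8.1596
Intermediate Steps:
P(V) = 5 + 25/(-45 + V) (P(V) = 5 - (-25)/(V - 45) = 5 - (-25)/(-45 + V) = 5 + 25/(-45 + V))
(1374 + (1059 - P(38)))/298 = (1374 + (1059 - 5*(-40 + 38)/(-45 + 38)))/298 = (1374 + (1059 - 5*(-2)/(-7)))*(1/298) = (1374 + (1059 - 5*(-1)*(-2)/7))*(1/298) = (1374 + (1059 - 1*10/7))*(1/298) = (1374 + (1059 - 10/7))*(1/298) = (1374 + 7403/7)*(1/298) = (17021/7)*(1/298) = 17021/2086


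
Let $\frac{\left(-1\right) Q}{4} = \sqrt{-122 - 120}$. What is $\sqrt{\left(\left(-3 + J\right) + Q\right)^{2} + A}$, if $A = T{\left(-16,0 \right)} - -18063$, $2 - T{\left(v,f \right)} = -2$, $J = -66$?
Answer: $2 \sqrt{4739 + 1518 i \sqrt{2}} \approx 141.01 + 30.449 i$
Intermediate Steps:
$T{\left(v,f \right)} = 4$ ($T{\left(v,f \right)} = 2 - -2 = 2 + 2 = 4$)
$A = 18067$ ($A = 4 - -18063 = 4 + 18063 = 18067$)
$Q = - 44 i \sqrt{2}$ ($Q = - 4 \sqrt{-122 - 120} = - 4 \sqrt{-242} = - 4 \cdot 11 i \sqrt{2} = - 44 i \sqrt{2} \approx - 62.225 i$)
$\sqrt{\left(\left(-3 + J\right) + Q\right)^{2} + A} = \sqrt{\left(\left(-3 - 66\right) - 44 i \sqrt{2}\right)^{2} + 18067} = \sqrt{\left(-69 - 44 i \sqrt{2}\right)^{2} + 18067} = \sqrt{18067 + \left(-69 - 44 i \sqrt{2}\right)^{2}}$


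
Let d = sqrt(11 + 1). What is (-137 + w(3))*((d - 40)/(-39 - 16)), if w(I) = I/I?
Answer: -1088/11 + 272*sqrt(3)/55 ≈ -90.343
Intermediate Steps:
d = 2*sqrt(3) (d = sqrt(12) = 2*sqrt(3) ≈ 3.4641)
w(I) = 1
(-137 + w(3))*((d - 40)/(-39 - 16)) = (-137 + 1)*((2*sqrt(3) - 40)/(-39 - 16)) = -136*(-40 + 2*sqrt(3))/(-55) = -136*(-40 + 2*sqrt(3))*(-1)/55 = -136*(8/11 - 2*sqrt(3)/55) = -1088/11 + 272*sqrt(3)/55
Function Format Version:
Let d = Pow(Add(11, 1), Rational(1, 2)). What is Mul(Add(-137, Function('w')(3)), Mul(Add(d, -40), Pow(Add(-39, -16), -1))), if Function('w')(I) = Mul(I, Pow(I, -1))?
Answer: Add(Rational(-1088, 11), Mul(Rational(272, 55), Pow(3, Rational(1, 2)))) ≈ -90.343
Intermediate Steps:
d = Mul(2, Pow(3, Rational(1, 2))) (d = Pow(12, Rational(1, 2)) = Mul(2, Pow(3, Rational(1, 2))) ≈ 3.4641)
Function('w')(I) = 1
Mul(Add(-137, Function('w')(3)), Mul(Add(d, -40), Pow(Add(-39, -16), -1))) = Mul(Add(-137, 1), Mul(Add(Mul(2, Pow(3, Rational(1, 2))), -40), Pow(Add(-39, -16), -1))) = Mul(-136, Mul(Add(-40, Mul(2, Pow(3, Rational(1, 2)))), Pow(-55, -1))) = Mul(-136, Mul(Add(-40, Mul(2, Pow(3, Rational(1, 2)))), Rational(-1, 55))) = Mul(-136, Add(Rational(8, 11), Mul(Rational(-2, 55), Pow(3, Rational(1, 2))))) = Add(Rational(-1088, 11), Mul(Rational(272, 55), Pow(3, Rational(1, 2))))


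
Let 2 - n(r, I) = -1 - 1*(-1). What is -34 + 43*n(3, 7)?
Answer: 52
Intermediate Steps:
n(r, I) = 2 (n(r, I) = 2 - (-1 - 1*(-1)) = 2 - (-1 + 1) = 2 - 1*0 = 2 + 0 = 2)
-34 + 43*n(3, 7) = -34 + 43*2 = -34 + 86 = 52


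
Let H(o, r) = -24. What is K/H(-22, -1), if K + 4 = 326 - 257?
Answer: -65/24 ≈ -2.7083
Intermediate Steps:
K = 65 (K = -4 + (326 - 257) = -4 + 69 = 65)
K/H(-22, -1) = 65/(-24) = 65*(-1/24) = -65/24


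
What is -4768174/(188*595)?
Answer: -2384087/55930 ≈ -42.626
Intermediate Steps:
-4768174/(188*595) = -4768174/111860 = -4768174*1/111860 = -2384087/55930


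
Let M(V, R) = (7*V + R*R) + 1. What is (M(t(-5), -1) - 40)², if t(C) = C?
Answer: 5329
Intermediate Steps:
M(V, R) = 1 + R² + 7*V (M(V, R) = (7*V + R²) + 1 = (R² + 7*V) + 1 = 1 + R² + 7*V)
(M(t(-5), -1) - 40)² = ((1 + (-1)² + 7*(-5)) - 40)² = ((1 + 1 - 35) - 40)² = (-33 - 40)² = (-73)² = 5329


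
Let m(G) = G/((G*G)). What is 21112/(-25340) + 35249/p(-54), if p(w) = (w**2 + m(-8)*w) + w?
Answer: 23789846/2076975 ≈ 11.454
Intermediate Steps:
m(G) = 1/G (m(G) = G/(G**2) = G/G**2 = 1/G)
p(w) = w**2 + 7*w/8 (p(w) = (w**2 + w/(-8)) + w = (w**2 - w/8) + w = w**2 + 7*w/8)
21112/(-25340) + 35249/p(-54) = 21112/(-25340) + 35249/(((1/8)*(-54)*(7 + 8*(-54)))) = 21112*(-1/25340) + 35249/(((1/8)*(-54)*(7 - 432))) = -754/905 + 35249/(((1/8)*(-54)*(-425))) = -754/905 + 35249/(11475/4) = -754/905 + 35249*(4/11475) = -754/905 + 140996/11475 = 23789846/2076975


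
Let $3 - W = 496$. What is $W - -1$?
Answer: $-492$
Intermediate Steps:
$W = -493$ ($W = 3 - 496 = -493$)
$W - -1 = -493 - -1 = -493 + 1 = -492$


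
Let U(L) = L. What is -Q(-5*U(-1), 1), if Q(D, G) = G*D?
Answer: -5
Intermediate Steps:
Q(D, G) = D*G
-Q(-5*U(-1), 1) = -(-5*(-1)) = -5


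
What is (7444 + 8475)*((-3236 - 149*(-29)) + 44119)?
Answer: 719602476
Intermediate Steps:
(7444 + 8475)*((-3236 - 149*(-29)) + 44119) = 15919*((-3236 - 1*(-4321)) + 44119) = 15919*((-3236 + 4321) + 44119) = 15919*(1085 + 44119) = 15919*45204 = 719602476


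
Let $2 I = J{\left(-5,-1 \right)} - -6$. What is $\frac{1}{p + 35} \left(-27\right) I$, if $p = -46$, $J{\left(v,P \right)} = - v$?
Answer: $\frac{27}{2} \approx 13.5$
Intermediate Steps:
$I = \frac{11}{2}$ ($I = \frac{\left(-1\right) \left(-5\right) - -6}{2} = \frac{5 + 6}{2} = \frac{1}{2} \cdot 11 = \frac{11}{2} \approx 5.5$)
$\frac{1}{p + 35} \left(-27\right) I = \frac{1}{-46 + 35} \left(-27\right) \frac{11}{2} = \frac{1}{-11} \left(-27\right) \frac{11}{2} = \left(- \frac{1}{11}\right) \left(-27\right) \frac{11}{2} = \frac{27}{11} \cdot \frac{11}{2} = \frac{27}{2}$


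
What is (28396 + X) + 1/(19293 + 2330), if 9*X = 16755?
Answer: 1962784582/64869 ≈ 30258.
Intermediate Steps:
X = 5585/3 (X = (⅑)*16755 = 5585/3 ≈ 1861.7)
(28396 + X) + 1/(19293 + 2330) = (28396 + 5585/3) + 1/(19293 + 2330) = 90773/3 + 1/21623 = 1962784582/64869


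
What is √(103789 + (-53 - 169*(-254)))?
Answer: √146662 ≈ 382.96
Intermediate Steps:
√(103789 + (-53 - 169*(-254))) = √(103789 + (-53 + 42926)) = √(103789 + 42873) = √146662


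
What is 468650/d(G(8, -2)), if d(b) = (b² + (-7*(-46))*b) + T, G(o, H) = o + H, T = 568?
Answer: 234325/1268 ≈ 184.80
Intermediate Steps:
G(o, H) = H + o
d(b) = 568 + b² + 322*b (d(b) = (b² + (-7*(-46))*b) + 568 = (b² + 322*b) + 568 = 568 + b² + 322*b)
468650/d(G(8, -2)) = 468650/(568 + (-2 + 8)² + 322*(-2 + 8)) = 468650/(568 + 6² + 322*6) = 468650/(568 + 36 + 1932) = 468650/2536 = 468650*(1/2536) = 234325/1268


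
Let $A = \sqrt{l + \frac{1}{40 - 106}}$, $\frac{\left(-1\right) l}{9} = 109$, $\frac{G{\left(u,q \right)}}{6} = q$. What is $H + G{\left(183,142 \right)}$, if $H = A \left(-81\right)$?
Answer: $852 - \frac{27 i \sqrt{4273302}}{22} \approx 852.0 - 2537.0 i$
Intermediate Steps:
$G{\left(u,q \right)} = 6 q$
$l = -981$ ($l = \left(-9\right) 109 = -981$)
$A = \frac{i \sqrt{4273302}}{66}$ ($A = \sqrt{-981 + \frac{1}{40 - 106}} = \sqrt{-981 + \frac{1}{-66}} = \sqrt{-981 - \frac{1}{66}} = \sqrt{- \frac{64747}{66}} = \frac{i \sqrt{4273302}}{66} \approx 31.321 i$)
$H = - \frac{27 i \sqrt{4273302}}{22}$ ($H = \frac{i \sqrt{4273302}}{66} \left(-81\right) = - \frac{27 i \sqrt{4273302}}{22} \approx - 2537.0 i$)
$H + G{\left(183,142 \right)} = - \frac{27 i \sqrt{4273302}}{22} + 6 \cdot 142 = - \frac{27 i \sqrt{4273302}}{22} + 852 = 852 - \frac{27 i \sqrt{4273302}}{22}$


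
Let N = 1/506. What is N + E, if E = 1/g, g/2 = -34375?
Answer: 141/71875 ≈ 0.0019617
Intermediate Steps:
g = -68750 (g = 2*(-34375) = -68750)
N = 1/506 ≈ 0.0019763
E = -1/68750 (E = 1/(-68750) = -1/68750 ≈ -1.4545e-5)
N + E = 1/506 - 1/68750 = 141/71875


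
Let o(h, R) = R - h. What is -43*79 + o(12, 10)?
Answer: -3399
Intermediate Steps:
-43*79 + o(12, 10) = -43*79 + (10 - 1*12) = -3397 + (10 - 12) = -3397 - 2 = -3399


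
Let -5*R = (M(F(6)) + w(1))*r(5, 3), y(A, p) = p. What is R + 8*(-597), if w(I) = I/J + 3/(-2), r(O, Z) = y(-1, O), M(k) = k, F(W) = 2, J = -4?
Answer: -19105/4 ≈ -4776.3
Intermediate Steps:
r(O, Z) = O
w(I) = -3/2 - I/4 (w(I) = I/(-4) + 3/(-2) = I*(-¼) + 3*(-½) = -I/4 - 3/2 = -3/2 - I/4)
R = -¼ (R = -(2 + (-3/2 - ¼*1))*5/5 = -(2 + (-3/2 - ¼))*5/5 = -(2 - 7/4)*5/5 = -5/20 = -⅕*5/4 = -¼ ≈ -0.25000)
R + 8*(-597) = -¼ + 8*(-597) = -¼ - 4776 = -19105/4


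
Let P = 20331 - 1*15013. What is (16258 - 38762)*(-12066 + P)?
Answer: 151856992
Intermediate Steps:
P = 5318 (P = 20331 - 15013 = 5318)
(16258 - 38762)*(-12066 + P) = (16258 - 38762)*(-12066 + 5318) = -22504*(-6748) = 151856992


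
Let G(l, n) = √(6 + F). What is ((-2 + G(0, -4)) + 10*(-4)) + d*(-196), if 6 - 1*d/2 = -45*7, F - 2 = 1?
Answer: -125871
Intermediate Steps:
F = 3 (F = 2 + 1 = 3)
d = 642 (d = 12 - (-90)*7 = 12 - 2*(-315) = 12 + 630 = 642)
G(l, n) = 3 (G(l, n) = √(6 + 3) = √9 = 3)
((-2 + G(0, -4)) + 10*(-4)) + d*(-196) = ((-2 + 3) + 10*(-4)) + 642*(-196) = (1 - 40) - 125832 = -39 - 125832 = -125871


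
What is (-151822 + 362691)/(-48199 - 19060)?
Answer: -210869/67259 ≈ -3.1352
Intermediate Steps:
(-151822 + 362691)/(-48199 - 19060) = 210869/(-67259) = 210869*(-1/67259) = -210869/67259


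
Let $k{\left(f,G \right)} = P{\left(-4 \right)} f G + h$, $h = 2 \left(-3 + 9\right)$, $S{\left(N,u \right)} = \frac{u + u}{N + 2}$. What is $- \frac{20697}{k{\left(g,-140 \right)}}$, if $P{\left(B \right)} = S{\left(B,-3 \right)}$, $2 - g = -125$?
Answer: $\frac{6899}{17776} \approx 0.38811$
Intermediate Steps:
$g = 127$ ($g = 2 - -125 = 2 + 125 = 127$)
$S{\left(N,u \right)} = \frac{2 u}{2 + N}$
$P{\left(B \right)} = - \frac{6}{2 + B}$ ($P{\left(B \right)} = 2 \left(-3\right) \frac{1}{2 + B} = - \frac{6}{2 + B}$)
$h = 12$ ($h = 2 \cdot 6 = 12$)
$k{\left(f,G \right)} = 12 + 3 G f$ ($k{\left(f,G \right)} = - \frac{6}{2 - 4} f G + 12 = - \frac{6}{-2} f G + 12 = \left(-6\right) \left(- \frac{1}{2}\right) f G + 12 = 3 f G + 12 = 3 G f + 12 = 12 + 3 G f$)
$- \frac{20697}{k{\left(g,-140 \right)}} = - \frac{20697}{12 + 3 \left(-140\right) 127} = - \frac{20697}{12 - 53340} = - \frac{20697}{-53328} = \left(-20697\right) \left(- \frac{1}{53328}\right) = \frac{6899}{17776}$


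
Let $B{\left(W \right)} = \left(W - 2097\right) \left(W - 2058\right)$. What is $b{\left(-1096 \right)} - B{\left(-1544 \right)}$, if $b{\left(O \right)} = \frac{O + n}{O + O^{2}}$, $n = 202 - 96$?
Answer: $- \frac{524647739561}{40004} \approx -1.3115 \cdot 10^{7}$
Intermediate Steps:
$B{\left(W \right)} = \left(-2097 + W\right) \left(-2058 + W\right)$
$n = 106$
$b{\left(O \right)} = \frac{106 + O}{O + O^{2}}$ ($b{\left(O \right)} = \frac{O + 106}{O + O^{2}} = \frac{106 + O}{O + O^{2}}$)
$b{\left(-1096 \right)} - B{\left(-1544 \right)} = \frac{106 - 1096}{\left(-1096\right) \left(1 - 1096\right)} - \left(4315626 + \left(-1544\right)^{2} - -6415320\right) = \left(- \frac{1}{1096}\right) \frac{1}{-1095} \left(-990\right) - \left(4315626 + 2383936 + 6415320\right) = \left(- \frac{1}{1096}\right) \left(- \frac{1}{1095}\right) \left(-990\right) - 13114882 = - \frac{33}{40004} - 13114882 = - \frac{524647739561}{40004}$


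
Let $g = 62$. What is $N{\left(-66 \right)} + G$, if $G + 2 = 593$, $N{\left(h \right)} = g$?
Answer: $653$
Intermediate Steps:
$N{\left(h \right)} = 62$
$G = 591$ ($G = -2 + 593 = 591$)
$N{\left(-66 \right)} + G = 62 + 591 = 653$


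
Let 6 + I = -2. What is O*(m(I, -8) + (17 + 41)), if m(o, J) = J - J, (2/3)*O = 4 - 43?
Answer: -3393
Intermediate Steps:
O = -117/2 (O = 3*(4 - 43)/2 = (3/2)*(-39) = -117/2 ≈ -58.500)
I = -8 (I = -6 - 2 = -8)
m(o, J) = 0
O*(m(I, -8) + (17 + 41)) = -117*(0 + (17 + 41))/2 = -117*(0 + 58)/2 = -117/2*58 = -3393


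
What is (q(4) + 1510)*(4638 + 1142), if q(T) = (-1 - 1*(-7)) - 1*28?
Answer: 8600640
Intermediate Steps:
q(T) = -22 (q(T) = (-1 + 7) - 28 = 6 - 28 = -22)
(q(4) + 1510)*(4638 + 1142) = (-22 + 1510)*(4638 + 1142) = 1488*5780 = 8600640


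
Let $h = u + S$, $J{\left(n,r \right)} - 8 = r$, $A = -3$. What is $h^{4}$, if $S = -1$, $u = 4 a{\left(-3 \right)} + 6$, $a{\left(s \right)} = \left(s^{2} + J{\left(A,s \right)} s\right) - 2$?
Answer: $531441$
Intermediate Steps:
$J{\left(n,r \right)} = 8 + r$
$a{\left(s \right)} = -2 + s^{2} + s \left(8 + s\right)$ ($a{\left(s \right)} = \left(s^{2} + \left(8 + s\right) s\right) - 2 = \left(s^{2} + s \left(8 + s\right)\right) - 2 = -2 + s^{2} + s \left(8 + s\right)$)
$u = -26$ ($u = 4 \left(-2 + \left(-3\right)^{2} - 3 \left(8 - 3\right)\right) + 6 = 4 \left(-2 + 9 - 15\right) + 6 = 4 \left(-8\right) + 6 = -32 + 6 = -26$)
$h = -27$ ($h = -26 - 1 = -27$)
$h^{4} = \left(-27\right)^{4} = 531441$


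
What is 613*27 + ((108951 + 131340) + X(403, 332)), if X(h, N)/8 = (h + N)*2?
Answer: 268602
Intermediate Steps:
X(h, N) = 16*N + 16*h (X(h, N) = 8*((h + N)*2) = 8*((N + h)*2) = 8*(2*N + 2*h) = 16*N + 16*h)
613*27 + ((108951 + 131340) + X(403, 332)) = 613*27 + ((108951 + 131340) + (16*332 + 16*403)) = 16551 + (240291 + (5312 + 6448)) = 16551 + (240291 + 11760) = 16551 + 252051 = 268602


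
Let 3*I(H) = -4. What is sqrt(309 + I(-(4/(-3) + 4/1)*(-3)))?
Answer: sqrt(2769)/3 ≈ 17.540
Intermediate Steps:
I(H) = -4/3 (I(H) = (1/3)*(-4) = -4/3)
sqrt(309 + I(-(4/(-3) + 4/1)*(-3))) = sqrt(309 - 4/3) = sqrt(923/3) = sqrt(2769)/3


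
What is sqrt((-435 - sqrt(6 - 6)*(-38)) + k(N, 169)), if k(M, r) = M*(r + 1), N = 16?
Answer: sqrt(2285) ≈ 47.802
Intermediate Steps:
k(M, r) = M*(1 + r)
sqrt((-435 - sqrt(6 - 6)*(-38)) + k(N, 169)) = sqrt((-435 - sqrt(6 - 6)*(-38)) + 16*(1 + 169)) = sqrt((-435 - sqrt(0)*(-38)) + 16*170) = sqrt((-435 - 0*(-38)) + 2720) = sqrt((-435 - 1*0) + 2720) = sqrt((-435 + 0) + 2720) = sqrt(-435 + 2720) = sqrt(2285)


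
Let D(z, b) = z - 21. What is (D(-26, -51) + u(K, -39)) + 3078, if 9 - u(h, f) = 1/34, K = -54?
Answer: 103359/34 ≈ 3040.0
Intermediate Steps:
D(z, b) = -21 + z
u(h, f) = 305/34 (u(h, f) = 9 - 1/34 = 305/34)
(D(-26, -51) + u(K, -39)) + 3078 = ((-21 - 26) + 305/34) + 3078 = (-47 + 305/34) + 3078 = -1293/34 + 3078 = 103359/34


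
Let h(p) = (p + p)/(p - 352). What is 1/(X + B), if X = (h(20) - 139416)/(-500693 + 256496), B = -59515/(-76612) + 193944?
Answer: 1552798906812/301158123972325549 ≈ 5.1561e-6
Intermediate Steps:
h(p) = 2*p/(-352 + p) (h(p) = (2*p)/(-352 + p) = 2*p/(-352 + p))
B = 14858497243/76612 (B = -59515*(-1/76612) + 193944 = 59515/76612 + 193944 = 14858497243/76612 ≈ 1.9394e+5)
X = 11571538/20268351 (X = (2*20/(-352 + 20) - 139416)/(-500693 + 256496) = (2*20/(-332) - 139416)/(-244197) = (2*20*(-1/332) - 139416)*(-1/244197) = (-10/83 - 139416)*(-1/244197) = -11571538/83*(-1/244197) = 11571538/20268351 ≈ 0.57092)
1/(X + B) = 1/(11571538/20268351 + 14858497243/76612) = 1/(301158123972325549/1552798906812) = 1552798906812/301158123972325549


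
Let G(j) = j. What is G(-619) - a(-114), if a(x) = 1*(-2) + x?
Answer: -503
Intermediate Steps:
a(x) = -2 + x
G(-619) - a(-114) = -619 - (-2 - 114) = -619 - 1*(-116) = -619 + 116 = -503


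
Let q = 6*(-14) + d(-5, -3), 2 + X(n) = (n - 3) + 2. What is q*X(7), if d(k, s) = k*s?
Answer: -276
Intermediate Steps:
X(n) = -3 + n (X(n) = -2 + ((n - 3) + 2) = -2 + ((-3 + n) + 2) = -2 + (-1 + n) = -3 + n)
q = -69 (q = 6*(-14) - 5*(-3) = -84 + 15 = -69)
q*X(7) = -69*(-3 + 7) = -69*4 = -276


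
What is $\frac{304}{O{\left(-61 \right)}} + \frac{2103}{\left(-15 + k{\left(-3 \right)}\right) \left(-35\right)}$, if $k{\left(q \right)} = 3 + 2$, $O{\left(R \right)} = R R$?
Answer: $\frac{7931663}{1302350} \approx 6.0903$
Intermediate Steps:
$O{\left(R \right)} = R^{2}$
$k{\left(q \right)} = 5$
$\frac{304}{O{\left(-61 \right)}} + \frac{2103}{\left(-15 + k{\left(-3 \right)}\right) \left(-35\right)} = \frac{304}{\left(-61\right)^{2}} + \frac{2103}{\left(-15 + 5\right) \left(-35\right)} = \frac{304}{3721} + \frac{2103}{\left(-10\right) \left(-35\right)} = 304 \cdot \frac{1}{3721} + \frac{2103}{350} = \frac{304}{3721} + 2103 \cdot \frac{1}{350} = \frac{304}{3721} + \frac{2103}{350} = \frac{7931663}{1302350}$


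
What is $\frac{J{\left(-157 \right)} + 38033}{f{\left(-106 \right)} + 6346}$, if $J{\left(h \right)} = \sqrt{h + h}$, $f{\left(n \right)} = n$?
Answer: $\frac{38033}{6240} + \frac{i \sqrt{314}}{6240} \approx 6.095 + 0.0028398 i$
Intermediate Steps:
$J{\left(h \right)} = \sqrt{2} \sqrt{h}$ ($J{\left(h \right)} = \sqrt{2 h} = \sqrt{2} \sqrt{h}$)
$\frac{J{\left(-157 \right)} + 38033}{f{\left(-106 \right)} + 6346} = \frac{\sqrt{2} \sqrt{-157} + 38033}{-106 + 6346} = \frac{\sqrt{2} i \sqrt{157} + 38033}{6240} = \left(i \sqrt{314} + 38033\right) \frac{1}{6240} = \left(38033 + i \sqrt{314}\right) \frac{1}{6240} = \frac{38033}{6240} + \frac{i \sqrt{314}}{6240}$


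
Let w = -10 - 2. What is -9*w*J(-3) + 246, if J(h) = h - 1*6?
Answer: -726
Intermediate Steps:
J(h) = -6 + h (J(h) = h - 6 = -6 + h)
w = -12
-9*w*J(-3) + 246 = -(-108)*(-6 - 3) + 246 = -(-108)*(-9) + 246 = -9*108 + 246 = -972 + 246 = -726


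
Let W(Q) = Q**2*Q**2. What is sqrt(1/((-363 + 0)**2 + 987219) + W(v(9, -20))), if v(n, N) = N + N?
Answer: sqrt(89040650250271083)/186498 ≈ 1600.0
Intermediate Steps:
v(n, N) = 2*N
W(Q) = Q**4
sqrt(1/((-363 + 0)**2 + 987219) + W(v(9, -20))) = sqrt(1/((-363 + 0)**2 + 987219) + (2*(-20))**4) = sqrt(1/((-363)**2 + 987219) + (-40)**4) = sqrt(1/(131769 + 987219) + 2560000) = sqrt(1/1118988 + 2560000) = sqrt(2864609280001/1118988) = sqrt(89040650250271083)/186498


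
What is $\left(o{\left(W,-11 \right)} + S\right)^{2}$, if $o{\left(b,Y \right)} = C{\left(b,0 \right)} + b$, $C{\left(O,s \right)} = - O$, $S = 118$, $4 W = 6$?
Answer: $13924$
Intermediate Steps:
$W = \frac{3}{2}$ ($W = \frac{1}{4} \cdot 6 = \frac{3}{2} \approx 1.5$)
$o{\left(b,Y \right)} = 0$ ($o{\left(b,Y \right)} = - b + b = 0$)
$\left(o{\left(W,-11 \right)} + S\right)^{2} = \left(0 + 118\right)^{2} = 118^{2} = 13924$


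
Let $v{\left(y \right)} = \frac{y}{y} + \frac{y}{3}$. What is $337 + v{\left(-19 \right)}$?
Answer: $\frac{995}{3} \approx 331.67$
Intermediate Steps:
$v{\left(y \right)} = 1 + \frac{y}{3}$ ($v{\left(y \right)} = 1 + y \frac{1}{3} = 1 + \frac{y}{3}$)
$337 + v{\left(-19 \right)} = 337 + \left(1 + \frac{1}{3} \left(-19\right)\right) = 337 + \left(1 - \frac{19}{3}\right) = 337 - \frac{16}{3} = \frac{995}{3}$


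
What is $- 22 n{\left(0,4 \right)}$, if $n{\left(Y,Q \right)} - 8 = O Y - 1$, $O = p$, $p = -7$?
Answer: $-154$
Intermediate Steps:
$O = -7$
$n{\left(Y,Q \right)} = 7 - 7 Y$ ($n{\left(Y,Q \right)} = 8 - \left(1 + 7 Y\right) = 7 - 7 Y$)
$- 22 n{\left(0,4 \right)} = - 22 \left(7 - 0\right) = - 22 \left(7 + 0\right) = \left(-22\right) 7 = -154$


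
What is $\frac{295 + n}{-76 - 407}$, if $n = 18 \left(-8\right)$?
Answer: $- \frac{151}{483} \approx -0.31263$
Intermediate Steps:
$n = -144$
$\frac{295 + n}{-76 - 407} = \frac{295 - 144}{-76 - 407} = \frac{151}{-483} = 151 \left(- \frac{1}{483}\right) = - \frac{151}{483}$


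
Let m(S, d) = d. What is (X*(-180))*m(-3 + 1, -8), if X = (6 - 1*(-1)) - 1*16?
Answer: -12960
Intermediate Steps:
X = -9 (X = (6 + 1) - 16 = 7 - 16 = -9)
(X*(-180))*m(-3 + 1, -8) = -9*(-180)*(-8) = 1620*(-8) = -12960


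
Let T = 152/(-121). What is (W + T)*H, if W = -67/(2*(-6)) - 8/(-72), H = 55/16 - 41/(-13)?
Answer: 8835181/302016 ≈ 29.254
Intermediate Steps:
T = -152/121 (T = 152*(-1/121) = -152/121 ≈ -1.2562)
H = 1371/208 (H = 55*(1/16) - 41*(-1/13) = 55/16 + 41/13 = 1371/208 ≈ 6.5913)
W = 205/36 (W = -67/(-12) - 8*(-1/72) = -67*(-1/12) + ⅑ = 67/12 + ⅑ = 205/36 ≈ 5.6944)
(W + T)*H = (205/36 - 152/121)*(1371/208) = (19333/4356)*(1371/208) = 8835181/302016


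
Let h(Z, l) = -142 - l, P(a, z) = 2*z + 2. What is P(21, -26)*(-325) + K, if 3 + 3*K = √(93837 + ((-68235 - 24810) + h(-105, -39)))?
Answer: 16249 + √689/3 ≈ 16258.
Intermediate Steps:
P(a, z) = 2 + 2*z
K = -1 + √689/3 (K = -1 + √(93837 + ((-68235 - 24810) + (-142 - 1*(-39))))/3 = -1 + √(93837 + (-93045 + (-142 + 39)))/3 = -1 + √(93837 + (-93045 - 103))/3 = -1 + √(93837 - 93148)/3 = -1 + √689/3 ≈ 7.7496)
P(21, -26)*(-325) + K = (2 + 2*(-26))*(-325) + (-1 + √689/3) = (2 - 52)*(-325) + (-1 + √689/3) = -50*(-325) + (-1 + √689/3) = 16250 + (-1 + √689/3) = 16249 + √689/3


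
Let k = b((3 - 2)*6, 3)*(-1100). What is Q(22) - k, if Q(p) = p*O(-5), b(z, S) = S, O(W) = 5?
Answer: 3410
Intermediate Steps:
Q(p) = 5*p (Q(p) = p*5 = 5*p)
k = -3300 (k = 3*(-1100) = -3300)
Q(22) - k = 5*22 - 1*(-3300) = 110 + 3300 = 3410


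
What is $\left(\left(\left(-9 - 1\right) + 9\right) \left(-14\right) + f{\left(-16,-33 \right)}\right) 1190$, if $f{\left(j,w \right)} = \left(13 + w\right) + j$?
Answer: $-26180$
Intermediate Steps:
$f{\left(j,w \right)} = 13 + j + w$
$\left(\left(\left(-9 - 1\right) + 9\right) \left(-14\right) + f{\left(-16,-33 \right)}\right) 1190 = \left(\left(\left(-9 - 1\right) + 9\right) \left(-14\right) - 36\right) 1190 = \left(\left(-10 + 9\right) \left(-14\right) - 36\right) 1190 = \left(\left(-1\right) \left(-14\right) - 36\right) 1190 = \left(14 - 36\right) 1190 = \left(-22\right) 1190 = -26180$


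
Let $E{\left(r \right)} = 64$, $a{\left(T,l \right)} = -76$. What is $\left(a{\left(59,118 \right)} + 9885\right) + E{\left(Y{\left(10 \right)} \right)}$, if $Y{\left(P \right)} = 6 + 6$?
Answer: $9873$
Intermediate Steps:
$Y{\left(P \right)} = 12$
$\left(a{\left(59,118 \right)} + 9885\right) + E{\left(Y{\left(10 \right)} \right)} = \left(-76 + 9885\right) + 64 = 9809 + 64 = 9873$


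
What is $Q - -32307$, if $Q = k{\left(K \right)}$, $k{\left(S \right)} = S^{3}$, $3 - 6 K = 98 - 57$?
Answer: $\frac{865430}{27} \approx 32053.0$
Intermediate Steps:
$K = - \frac{19}{3}$ ($K = \frac{1}{2} - \frac{98 - 57}{6} = \frac{1}{2} - \frac{41}{6} = - \frac{19}{3} \approx -6.3333$)
$Q = - \frac{6859}{27}$ ($Q = \left(- \frac{19}{3}\right)^{3} = - \frac{6859}{27} \approx -254.04$)
$Q - -32307 = - \frac{6859}{27} - -32307 = - \frac{6859}{27} + 32307 = \frac{865430}{27}$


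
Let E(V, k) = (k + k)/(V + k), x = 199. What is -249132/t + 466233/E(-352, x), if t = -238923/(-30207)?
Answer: -2226490054331/10565706 ≈ -2.1073e+5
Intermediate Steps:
E(V, k) = 2*k/(V + k) (E(V, k) = (2*k)/(V + k) = 2*k/(V + k))
t = 79641/10069 (t = -238923*(-1/30207) = 79641/10069 ≈ 7.9095)
-249132/t + 466233/E(-352, x) = -249132/79641/10069 + 466233/((2*199/(-352 + 199))) = -249132*10069/79641 + 466233/((2*199/(-153))) = -836170036/26547 + 466233/((2*199*(-1/153))) = -836170036/26547 + 466233/(-398/153) = -836170036/26547 + 466233*(-153/398) = -836170036/26547 - 71333649/398 = -2226490054331/10565706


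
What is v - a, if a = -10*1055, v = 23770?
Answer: 34320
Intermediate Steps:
a = -10550
v - a = 23770 - 1*(-10550) = 23770 + 10550 = 34320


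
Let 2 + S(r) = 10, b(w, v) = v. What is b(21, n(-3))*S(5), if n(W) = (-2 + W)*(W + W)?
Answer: 240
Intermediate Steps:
n(W) = 2*W*(-2 + W) (n(W) = (-2 + W)*(2*W) = 2*W*(-2 + W))
S(r) = 8 (S(r) = -2 + 10 = 8)
b(21, n(-3))*S(5) = (2*(-3)*(-2 - 3))*8 = (2*(-3)*(-5))*8 = 30*8 = 240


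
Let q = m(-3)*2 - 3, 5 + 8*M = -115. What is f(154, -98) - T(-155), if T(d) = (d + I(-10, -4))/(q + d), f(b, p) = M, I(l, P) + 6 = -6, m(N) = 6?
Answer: -2357/146 ≈ -16.144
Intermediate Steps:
M = -15 (M = -5/8 + (⅛)*(-115) = -5/8 - 115/8 = -15)
I(l, P) = -12 (I(l, P) = -6 - 6 = -12)
f(b, p) = -15
q = 9 (q = 6*2 - 3 = 12 - 3 = 9)
T(d) = (-12 + d)/(9 + d) (T(d) = (d - 12)/(9 + d) = (-12 + d)/(9 + d))
f(154, -98) - T(-155) = -15 - (-12 - 155)/(9 - 155) = -15 - (-167)/(-146) = -15 - (-1)*(-167)/146 = -15 - 1*167/146 = -15 - 167/146 = -2357/146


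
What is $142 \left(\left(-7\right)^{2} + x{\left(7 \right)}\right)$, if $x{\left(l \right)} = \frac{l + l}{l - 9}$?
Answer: $5964$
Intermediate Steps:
$x{\left(l \right)} = \frac{2 l}{-9 + l}$
$142 \left(\left(-7\right)^{2} + x{\left(7 \right)}\right) = 142 \left(\left(-7\right)^{2} + 2 \cdot 7 \frac{1}{-9 + 7}\right) = 142 \left(49 + 2 \cdot 7 \frac{1}{-2}\right) = 142 \left(49 + 2 \cdot 7 \left(- \frac{1}{2}\right)\right) = 142 \left(49 - 7\right) = 142 \cdot 42 = 5964$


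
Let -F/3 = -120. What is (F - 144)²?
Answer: 46656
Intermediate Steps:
F = 360 (F = -3*(-120) = 360)
(F - 144)² = (360 - 144)² = 216² = 46656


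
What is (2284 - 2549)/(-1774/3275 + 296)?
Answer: -867875/967626 ≈ -0.89691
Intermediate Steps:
(2284 - 2549)/(-1774/3275 + 296) = -265/(-1774*1/3275 + 296) = -265/(-1774/3275 + 296) = -265/967626/3275 = -265*3275/967626 = -867875/967626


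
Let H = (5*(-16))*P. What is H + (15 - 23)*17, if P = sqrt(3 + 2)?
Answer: -136 - 80*sqrt(5) ≈ -314.89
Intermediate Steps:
P = sqrt(5) ≈ 2.2361
H = -80*sqrt(5) (H = (5*(-16))*sqrt(5) = -80*sqrt(5) ≈ -178.89)
H + (15 - 23)*17 = -80*sqrt(5) + (15 - 23)*17 = -80*sqrt(5) - 8*17 = -80*sqrt(5) - 136 = -136 - 80*sqrt(5)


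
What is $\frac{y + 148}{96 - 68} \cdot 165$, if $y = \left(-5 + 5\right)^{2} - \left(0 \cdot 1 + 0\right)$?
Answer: $\frac{6105}{7} \approx 872.14$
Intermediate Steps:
$y = 0$ ($y = 0^{2} - \left(0 + 0\right) = 0 - 0 = 0 + 0 = 0$)
$\frac{y + 148}{96 - 68} \cdot 165 = \frac{0 + 148}{96 - 68} \cdot 165 = \frac{148}{28} \cdot 165 = 148 \cdot \frac{1}{28} \cdot 165 = \frac{37}{7} \cdot 165 = \frac{6105}{7}$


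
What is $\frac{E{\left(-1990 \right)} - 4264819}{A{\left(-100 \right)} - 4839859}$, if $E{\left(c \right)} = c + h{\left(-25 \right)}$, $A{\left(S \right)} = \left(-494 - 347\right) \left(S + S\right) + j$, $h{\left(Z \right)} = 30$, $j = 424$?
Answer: $\frac{4266779}{4671235} \approx 0.91342$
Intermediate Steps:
$A{\left(S \right)} = 424 - 1682 S$ ($A{\left(S \right)} = \left(-494 - 347\right) \left(S + S\right) + 424 = \left(-494 - 347\right) 2 S + 424 = - 841 \cdot 2 S + 424 = - 1682 S + 424 = 424 - 1682 S$)
$E{\left(c \right)} = 30 + c$ ($E{\left(c \right)} = c + 30 = 30 + c$)
$\frac{E{\left(-1990 \right)} - 4264819}{A{\left(-100 \right)} - 4839859} = \frac{\left(30 - 1990\right) - 4264819}{\left(424 - -168200\right) - 4839859} = \frac{-1960 - 4264819}{\left(424 + 168200\right) - 4839859} = - \frac{4266779}{168624 - 4839859} = - \frac{4266779}{-4671235} = \left(-4266779\right) \left(- \frac{1}{4671235}\right) = \frac{4266779}{4671235}$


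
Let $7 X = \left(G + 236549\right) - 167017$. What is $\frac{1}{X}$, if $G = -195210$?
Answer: $- \frac{1}{17954} \approx -5.5698 \cdot 10^{-5}$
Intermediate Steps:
$X = -17954$ ($X = \frac{\left(-195210 + 236549\right) - 167017}{7} = \frac{41339 - 167017}{7} = \frac{1}{7} \left(-125678\right) = -17954$)
$\frac{1}{X} = \frac{1}{-17954} = - \frac{1}{17954}$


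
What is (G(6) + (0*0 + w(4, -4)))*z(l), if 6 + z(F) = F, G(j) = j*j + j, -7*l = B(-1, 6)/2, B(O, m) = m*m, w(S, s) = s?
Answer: -2280/7 ≈ -325.71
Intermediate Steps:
B(O, m) = m²
l = -18/7 (l = -6²/(7*2) = -36/(7*2) = -⅐*18 = -18/7 ≈ -2.5714)
G(j) = j + j² (G(j) = j² + j = j + j²)
z(F) = -6 + F
(G(6) + (0*0 + w(4, -4)))*z(l) = (6*(1 + 6) + (0*0 - 4))*(-6 - 18/7) = (6*7 + (0 - 4))*(-60/7) = (42 - 4)*(-60/7) = 38*(-60/7) = -2280/7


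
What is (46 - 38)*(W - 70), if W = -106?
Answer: -1408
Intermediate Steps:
(46 - 38)*(W - 70) = (46 - 38)*(-106 - 70) = 8*(-176) = -1408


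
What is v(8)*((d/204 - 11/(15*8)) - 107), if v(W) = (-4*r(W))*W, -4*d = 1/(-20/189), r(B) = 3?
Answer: 1747547/170 ≈ 10280.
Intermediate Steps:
d = 189/80 (d = -1/(4*((-20/189))) = -1/(4*((-20*1/189))) = -1/(4*(-20/189)) = -¼*(-189/20) = 189/80 ≈ 2.3625)
v(W) = -12*W (v(W) = (-4*3)*W = -12*W)
v(8)*((d/204 - 11/(15*8)) - 107) = (-12*8)*(((189/80)/204 - 11/(15*8)) - 107) = -96*(((189/80)*(1/204) - 11/120) - 107) = -96*((63/5440 - 11*1/120) - 107) = -96*((63/5440 - 11/120) - 107) = -96*(-1307/16320 - 107) = -96*(-1747547/16320) = 1747547/170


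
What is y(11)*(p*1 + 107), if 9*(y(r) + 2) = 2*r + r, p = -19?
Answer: 440/3 ≈ 146.67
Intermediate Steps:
y(r) = -2 + r/3 (y(r) = -2 + (2*r + r)/9 = -2 + (3*r)/9 = -2 + r/3)
y(11)*(p*1 + 107) = (-2 + (⅓)*11)*(-19*1 + 107) = (-2 + 11/3)*(-19 + 107) = (5/3)*88 = 440/3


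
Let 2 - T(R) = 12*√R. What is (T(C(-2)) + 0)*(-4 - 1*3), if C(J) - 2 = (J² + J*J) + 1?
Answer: -14 + 84*√11 ≈ 264.60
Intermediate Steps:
C(J) = 3 + 2*J² (C(J) = 2 + ((J² + J*J) + 1) = 2 + ((J² + J²) + 1) = 2 + (2*J² + 1) = 2 + (1 + 2*J²) = 3 + 2*J²)
T(R) = 2 - 12*√R
(T(C(-2)) + 0)*(-4 - 1*3) = ((2 - 12*√(3 + 2*(-2)²)) + 0)*(-4 - 1*3) = ((2 - 12*√(3 + 2*4)) + 0)*(-4 - 3) = ((2 - 12*√(3 + 8)) + 0)*(-7) = ((2 - 12*√11) + 0)*(-7) = (2 - 12*√11)*(-7) = -14 + 84*√11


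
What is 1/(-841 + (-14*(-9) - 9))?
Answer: -1/724 ≈ -0.0013812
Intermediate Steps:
1/(-841 + (-14*(-9) - 9)) = 1/(-841 + (126 - 9)) = 1/(-841 + 117) = 1/(-724) = -1/724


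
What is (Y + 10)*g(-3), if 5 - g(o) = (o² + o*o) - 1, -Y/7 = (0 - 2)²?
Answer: 216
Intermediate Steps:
Y = -28 (Y = -7*(0 - 2)² = -7*(-2)² = -7*4 = -28)
g(o) = 6 - 2*o² (g(o) = 5 - ((o² + o*o) - 1) = 5 - ((o² + o²) - 1) = 5 - (2*o² - 1) = 5 - (-1 + 2*o²) = 5 + (1 - 2*o²) = 6 - 2*o²)
(Y + 10)*g(-3) = (-28 + 10)*(6 - 2*(-3)²) = -18*(6 - 2*9) = -18*(6 - 18) = -18*(-12) = 216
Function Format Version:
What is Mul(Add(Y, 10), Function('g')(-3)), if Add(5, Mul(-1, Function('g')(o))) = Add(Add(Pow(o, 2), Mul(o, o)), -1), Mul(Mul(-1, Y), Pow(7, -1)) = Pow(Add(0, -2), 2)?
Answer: 216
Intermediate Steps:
Y = -28 (Y = Mul(-7, Pow(Add(0, -2), 2)) = Mul(-7, Pow(-2, 2)) = Mul(-7, 4) = -28)
Function('g')(o) = Add(6, Mul(-2, Pow(o, 2))) (Function('g')(o) = Add(5, Mul(-1, Add(Add(Pow(o, 2), Mul(o, o)), -1))) = Add(5, Mul(-1, Add(Add(Pow(o, 2), Pow(o, 2)), -1))) = Add(5, Mul(-1, Add(Mul(2, Pow(o, 2)), -1))) = Add(5, Mul(-1, Add(-1, Mul(2, Pow(o, 2))))) = Add(5, Add(1, Mul(-2, Pow(o, 2)))) = Add(6, Mul(-2, Pow(o, 2))))
Mul(Add(Y, 10), Function('g')(-3)) = Mul(Add(-28, 10), Add(6, Mul(-2, Pow(-3, 2)))) = Mul(-18, Add(6, Mul(-2, 9))) = Mul(-18, Add(6, -18)) = Mul(-18, -12) = 216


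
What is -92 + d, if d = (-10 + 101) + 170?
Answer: 169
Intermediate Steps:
d = 261 (d = 91 + 170 = 261)
-92 + d = -92 + 261 = 169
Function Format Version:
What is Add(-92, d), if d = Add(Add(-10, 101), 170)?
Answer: 169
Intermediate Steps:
d = 261 (d = Add(91, 170) = 261)
Add(-92, d) = Add(-92, 261) = 169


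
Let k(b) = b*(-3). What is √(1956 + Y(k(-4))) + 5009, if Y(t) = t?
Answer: 5009 + 4*√123 ≈ 5053.4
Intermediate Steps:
k(b) = -3*b
√(1956 + Y(k(-4))) + 5009 = √(1956 - 3*(-4)) + 5009 = √(1956 + 12) + 5009 = √1968 + 5009 = 4*√123 + 5009 = 5009 + 4*√123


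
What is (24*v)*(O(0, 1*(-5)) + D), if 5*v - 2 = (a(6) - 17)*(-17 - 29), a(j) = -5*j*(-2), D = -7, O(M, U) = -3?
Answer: 94848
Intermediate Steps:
a(j) = 10*j
v = -1976/5 (v = 2/5 + ((10*6 - 17)*(-17 - 29))/5 = 2/5 + ((60 - 17)*(-46))/5 = 2/5 + (43*(-46))/5 = 2/5 + (1/5)*(-1978) = 2/5 - 1978/5 = -1976/5 ≈ -395.20)
(24*v)*(O(0, 1*(-5)) + D) = (24*(-1976/5))*(-3 - 7) = -47424/5*(-10) = 94848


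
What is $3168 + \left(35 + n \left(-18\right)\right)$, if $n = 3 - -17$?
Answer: $2843$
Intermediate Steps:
$n = 20$ ($n = 3 + 17 = 20$)
$3168 + \left(35 + n \left(-18\right)\right) = 3168 + \left(35 + 20 \left(-18\right)\right) = 3168 + \left(35 - 360\right) = 3168 - 325 = 2843$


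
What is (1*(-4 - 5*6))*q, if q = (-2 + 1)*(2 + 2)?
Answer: 136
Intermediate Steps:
q = -4 (q = -1*4 = -4)
(1*(-4 - 5*6))*q = (1*(-4 - 5*6))*(-4) = (1*(-4 - 30))*(-4) = (1*(-34))*(-4) = -34*(-4) = 136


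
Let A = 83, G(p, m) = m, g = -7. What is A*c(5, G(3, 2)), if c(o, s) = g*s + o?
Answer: -747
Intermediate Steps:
c(o, s) = o - 7*s (c(o, s) = -7*s + o = o - 7*s)
A*c(5, G(3, 2)) = 83*(5 - 7*2) = 83*(5 - 14) = 83*(-9) = -747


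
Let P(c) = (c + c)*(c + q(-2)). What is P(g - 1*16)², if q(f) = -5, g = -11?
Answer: 2985984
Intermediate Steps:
P(c) = 2*c*(-5 + c) (P(c) = (c + c)*(c - 5) = (2*c)*(-5 + c) = 2*c*(-5 + c))
P(g - 1*16)² = (2*(-11 - 1*16)*(-5 + (-11 - 1*16)))² = (2*(-11 - 16)*(-5 + (-11 - 16)))² = (2*(-27)*(-5 - 27))² = (2*(-27)*(-32))² = 1728² = 2985984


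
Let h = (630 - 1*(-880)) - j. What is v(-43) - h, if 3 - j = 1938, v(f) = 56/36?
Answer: -30991/9 ≈ -3443.4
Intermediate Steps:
v(f) = 14/9 (v(f) = 56*(1/36) = 14/9)
j = -1935 (j = 3 - 1*1938 = 3 - 1938 = -1935)
h = 3445 (h = (630 - 1*(-880)) - 1*(-1935) = (630 + 880) + 1935 = 1510 + 1935 = 3445)
v(-43) - h = 14/9 - 1*3445 = 14/9 - 3445 = -30991/9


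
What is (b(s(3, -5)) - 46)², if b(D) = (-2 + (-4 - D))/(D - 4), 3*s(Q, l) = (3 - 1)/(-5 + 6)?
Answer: 1936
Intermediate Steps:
s(Q, l) = ⅔ (s(Q, l) = ((3 - 1)/(-5 + 6))/3 = (2/1)/3 = (2*1)/3 = (⅓)*2 = ⅔)
b(D) = (-6 - D)/(-4 + D)
(b(s(3, -5)) - 46)² = ((-6 - 1*⅔)/(-4 + ⅔) - 46)² = ((-6 - ⅔)/(-10/3) - 46)² = (-3/10*(-20/3) - 46)² = (2 - 46)² = (-44)² = 1936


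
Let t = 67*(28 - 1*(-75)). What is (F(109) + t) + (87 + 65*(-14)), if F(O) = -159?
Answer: 5919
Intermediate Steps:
t = 6901 (t = 67*(28 + 75) = 67*103 = 6901)
(F(109) + t) + (87 + 65*(-14)) = (-159 + 6901) + (87 + 65*(-14)) = 6742 + (87 - 910) = 6742 - 823 = 5919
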